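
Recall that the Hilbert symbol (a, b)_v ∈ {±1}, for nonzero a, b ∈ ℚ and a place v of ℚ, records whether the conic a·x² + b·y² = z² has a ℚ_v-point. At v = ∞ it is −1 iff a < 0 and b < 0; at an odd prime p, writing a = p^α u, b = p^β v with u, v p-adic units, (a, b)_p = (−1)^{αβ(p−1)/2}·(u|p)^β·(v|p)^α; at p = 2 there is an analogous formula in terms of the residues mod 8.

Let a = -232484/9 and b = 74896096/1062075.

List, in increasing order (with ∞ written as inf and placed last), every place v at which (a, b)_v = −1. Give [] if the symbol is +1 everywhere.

(a, b) ≡ (-161, 138) mod (ℚ^×)²; places V = {2, 3, 5, 7, 11, 17, 19, 23, 29, ∞}.
(a,b)_3: α=-2, u≡1; β=-1, v≡1 (mod 3); (1|3)=+1, (1|3)=+1; sign (−1)^0·+1^-1·+1^-2 = +1.
(a,b)_29: α=0, u≡1; β=2, v≡25 (mod 29); (1|29)=+1, (25|29)=+1; sign (−1)^0·+1^2·+1^0 = +1.
(a,b)_17: α=0, u≡16; β=-2, v≡4 (mod 17); (16|17)=+1, (4|17)=+1; sign (−1)^0·+1^-2·+1^0 = +1.
(a,b)_5: α=0, u≡4; β=-2, v≡2 (mod 5); (4|5)=+1, (2|5)=-1; sign (−1)^0·+1^-2·-1^0 = +1.
(a,b)_∞: sgn(-161)=−, sgn(138)=+, so +1.
(a,b)_23: α=1, u≡9; β=1, v≡3 (mod 23); (9|23)=+1, (3|23)=+1; sign (−1)^1·+1^1·+1^1 = -1.
(a,b)_11: α=0, u≡5; β=2, v≡2 (mod 11); (5|11)=+1, (2|11)=-1; sign (−1)^0·+1^2·-1^0 = +1.
(a,b)_19: α=2, u≡15; β=0, v≡7 (mod 19); (15|19)=-1, (7|19)=+1; sign (−1)^0·-1^0·+1^2 = +1.
(a,b)_7: α=1, u≡5; β=-2, v≡3 (mod 7); (5|7)=-1, (3|7)=-1; sign (−1)^0·-1^-2·-1^1 = -1.
(a,b)_2: α=2, β=5; u≡7, v≡5 (mod 8); ε(u)ε(v)=1·0, αω(v)=2·1, βω(u)=5·0; sum ≡ 0  ⇒  +1.
Ram(-161, 138) = {7, 23}; no ℚ_7-point on the conic.

[7, 23]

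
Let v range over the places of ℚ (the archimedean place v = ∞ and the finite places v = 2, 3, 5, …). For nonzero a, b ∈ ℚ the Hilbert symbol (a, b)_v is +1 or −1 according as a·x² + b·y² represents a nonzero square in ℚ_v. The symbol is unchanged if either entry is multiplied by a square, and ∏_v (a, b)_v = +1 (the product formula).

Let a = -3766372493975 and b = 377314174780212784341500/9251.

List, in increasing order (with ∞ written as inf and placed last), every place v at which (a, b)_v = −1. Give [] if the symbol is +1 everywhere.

[7, 11, 13, 23]

Mod squares: a ≡ -119, b ≡ 279565. Check v ∈ {∞, 2, 5, 7, 11, 13, 17, 23, 29}.
v=13: a=13^2·(≡7), b=13^5·(≡1) mod 13; (7|13)=-1, (1|13)=+1; (−1)^{2·5·6}·(-1)^5·(+1)^2 = -1.
v=11: a=11^0·(≡8), b=11^-1·(≡4) mod 11; (8|11)=-1, (4|11)=+1; (−1)^{0·-1·5}·(-1)^-1·(+1)^0 = -1.
v=23: a=23^2·(≡11), b=23^3·(≡20) mod 23; (11|23)=-1, (20|23)=-1; (−1)^{2·3·11}·(-1)^3·(-1)^2 = -1.
v=5: a=5^2·(≡1), b=5^3·(≡2) mod 5; (1|5)=+1, (2|5)=-1; (−1)^{2·3·2}·(+1)^3·(-1)^2 = +1.
v=∞: -119 < 0 and 279565 > 0  ⇒  (a,b)_∞ = +1.
v=17: a=17^3·(≡14), b=17^5·(≡12) mod 17; (14|17)=-1, (12|17)=-1; (−1)^{3·5·8}·(-1)^5·(-1)^3 = +1.
v=29: a=29^0·(≡19), b=29^-2·(≡6) mod 29; (19|29)=-1, (6|29)=+1; (−1)^{0·-2·14}·(-1)^-2·(+1)^0 = +1.
v=7: a=7^3·(≡2), b=7^6·(≡5) mod 7; (2|7)=+1, (5|7)=-1; (−1)^{3·6·3}·(+1)^6·(-1)^3 = -1.
v=2: v_2(a)=0, v_2(b)=2; units ≡ 1, 5 (mod 8); ε·ε+αω+βω = 0·0+0·1+2·0 ≡ 0  ⇒  (a,b)_2 = +1.
|Ram(-119, 279565)| = 4, even; anisotropic at {7, 11, 13, 23}.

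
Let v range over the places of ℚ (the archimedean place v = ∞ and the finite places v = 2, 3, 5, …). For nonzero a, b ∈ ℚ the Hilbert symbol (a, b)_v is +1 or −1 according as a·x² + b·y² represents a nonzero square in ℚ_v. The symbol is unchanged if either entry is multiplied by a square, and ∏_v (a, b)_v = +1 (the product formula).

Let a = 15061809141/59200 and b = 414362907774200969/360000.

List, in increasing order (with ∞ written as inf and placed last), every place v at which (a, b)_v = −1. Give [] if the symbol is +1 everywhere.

(a, b) ≡ (13005833, 496961) mod (ℚ^×)²; places V = {2, 3, 5, 17, 23, 29, 31, 37, 41, ∞}.
(a,b)_37: α=-1, u≡3; β=4, v≡6 (mod 37); (3|37)=+1, (6|37)=-1; sign (−1)^0·+1^4·-1^-1 = -1.
(a,b)_29: α=1, u≡17; β=2, v≡11 (mod 29); (17|29)=-1, (11|29)=-1; sign (−1)^0·-1^2·-1^1 = -1.
(a,b)_∞: sgn(13005833)=+, sgn(496961)=+, so +1.
(a,b)_23: α=3, u≡3; β=3, v≡11 (mod 23); (3|23)=+1, (11|23)=-1; sign (−1)^1·+1^3·-1^3 = +1.
(a,b)_5: α=-2, u≡2; β=-4, v≡4 (mod 5); (2|5)=-1, (4|5)=+1; sign (−1)^0·-1^-4·+1^-2 = +1.
(a,b)_3: α=4, u≡2; β=-2, v≡2 (mod 3); (2|3)=-1, (2|3)=-1; sign (−1)^0·-1^-2·-1^4 = +1.
(a,b)_41: α=0, u≡25; β=1, v≡15 (mod 41); (25|41)=+1, (15|41)=-1; sign (−1)^0·+1^1·-1^0 = +1.
(a,b)_17: α=1, u≡16; β=1, v≡5 (mod 17); (16|17)=+1, (5|17)=-1; sign (−1)^0·+1^1·-1^1 = -1.
(a,b)_31: α=1, u≡8; β=1, v≡2 (mod 31); (8|31)=+1, (2|31)=+1; sign (−1)^1·+1^1·+1^1 = -1.
(a,b)_2: α=-6, β=-6; u≡1, v≡1 (mod 8); ε(u)ε(v)=0·0, αω(v)=-6·0, βω(u)=-6·0; sum ≡ 0  ⇒  +1.
Ram(13005833, 496961) = {17, 29, 31, 37}; no ℚ_17-point on the conic.

[17, 29, 31, 37]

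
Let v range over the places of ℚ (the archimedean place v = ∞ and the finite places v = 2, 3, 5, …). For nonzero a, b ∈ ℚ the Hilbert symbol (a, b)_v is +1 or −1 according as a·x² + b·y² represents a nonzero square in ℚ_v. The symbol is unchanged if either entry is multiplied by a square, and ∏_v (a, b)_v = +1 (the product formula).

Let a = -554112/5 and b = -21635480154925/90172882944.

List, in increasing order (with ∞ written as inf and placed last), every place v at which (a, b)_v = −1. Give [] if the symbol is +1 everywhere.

[5, 13, 37, inf]

Mod squares: a ≡ -4810, b ≡ -13. Check v ∈ {∞, 2, 3, 5, 7, 13, 17, 23, 29, 31, 37, 41}.
v=23: a=23^0·(≡10), b=23^-2·(≡19) mod 23; (10|23)=-1, (19|23)=-1; (−1)^{0·-2·11}·(-1)^-2·(-1)^0 = +1.
v=29: a=29^0·(≡4), b=29^2·(≡24) mod 29; (4|29)=+1, (24|29)=+1; (−1)^{0·2·14}·(+1)^2·(+1)^0 = +1.
v=7: a=7^0·(≡3), b=7^2·(≡2) mod 7; (3|7)=-1, (2|7)=+1; (−1)^{0·2·3}·(-1)^2·(+1)^0 = +1.
v=41: a=41^0·(≡17), b=41^2·(≡34) mod 41; (17|41)=-1, (34|41)=-1; (−1)^{0·2·20}·(-1)^2·(-1)^0 = +1.
v=31: a=31^0·(≡15), b=31^2·(≡10) mod 31; (15|31)=-1, (10|31)=+1; (−1)^{0·2·15}·(-1)^2·(+1)^0 = +1.
v=3: a=3^2·(≡2), b=3^-2·(≡2) mod 3; (2|3)=-1, (2|3)=-1; (−1)^{2·-2·1}·(-1)^-2·(-1)^2 = +1.
v=∞: -4810 < 0 and -13 < 0  ⇒  (a,b)_∞ = -1.
v=5: a=5^-1·(≡3), b=5^2·(≡2) mod 5; (3|5)=-1, (2|5)=-1; (−1)^{-1·2·2}·(-1)^2·(-1)^-1 = -1.
v=2: v_2(a)=7, v_2(b)=-16; units ≡ 3, 3 (mod 8); ε·ε+αω+βω = 1·1+7·1+-16·1 ≡ 0  ⇒  (a,b)_2 = +1.
v=17: a=17^0·(≡4), b=17^-2·(≡2) mod 17; (4|17)=+1, (2|17)=+1; (−1)^{0·-2·8}·(+1)^-2·(+1)^0 = +1.
v=37: a=37^1·(≡24), b=37^0·(≡35) mod 37; (24|37)=-1, (35|37)=-1; (−1)^{1·0·18}·(-1)^0·(-1)^1 = -1.
v=13: a=13^1·(≡11), b=13^1·(≡4) mod 13; (11|13)=-1, (4|13)=+1; (−1)^{1·1·6}·(-1)^1·(+1)^1 = -1.
(-4810, -13 / ℚ) ramifies at {5, 13, 37, ∞}: a division algebra.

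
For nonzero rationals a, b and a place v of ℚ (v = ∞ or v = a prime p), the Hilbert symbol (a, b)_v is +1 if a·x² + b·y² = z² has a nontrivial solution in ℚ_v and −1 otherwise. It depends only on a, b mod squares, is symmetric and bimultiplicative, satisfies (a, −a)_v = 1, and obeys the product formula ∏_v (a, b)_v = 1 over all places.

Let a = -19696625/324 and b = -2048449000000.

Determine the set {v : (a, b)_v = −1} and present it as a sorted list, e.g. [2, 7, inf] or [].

[2, 13, 17, inf]

(a, b) ≡ (-787865, -12121) mod (ℚ^×)²; places V = {2, 3, 5, 13, 17, 23, 31, ∞}.
(a,b)_17: α=1, u≡10; β=1, v≡8 (mod 17); (10|17)=-1, (8|17)=+1; sign (−1)^0·-1^1·+1^1 = -1.
(a,b)_5: α=3, u≡3; β=6, v≡4 (mod 5); (3|5)=-1, (4|5)=+1; sign (−1)^0·-1^6·+1^3 = +1.
(a,b)_2: α=-2, β=6; u≡7, v≡7 (mod 8); ε(u)ε(v)=1·1, αω(v)=-2·0, βω(u)=6·0; sum ≡ 1  ⇒  -1.
(a,b)_13: α=1, u≡1; β=2, v≡8 (mod 13); (1|13)=+1, (8|13)=-1; sign (−1)^0·+1^2·-1^1 = -1.
(a,b)_23: α=1, u≡15; β=1, v≡4 (mod 23); (15|23)=-1, (4|23)=+1; sign (−1)^1·-1^1·+1^1 = +1.
(a,b)_3: α=-4, u≡1; β=0, v≡2 (mod 3); (1|3)=+1, (2|3)=-1; sign (−1)^0·+1^0·-1^-4 = +1.
(a,b)_∞: sgn(-787865)=−, sgn(-12121)=−, so -1.
(a,b)_31: α=1, u≡20; β=1, v≡26 (mod 31); (20|31)=+1, (26|31)=-1; sign (−1)^1·+1^1·-1^1 = +1.
|Ram(-787865, -12121)| = 4, even; anisotropic at {2, 13, 17, ∞}.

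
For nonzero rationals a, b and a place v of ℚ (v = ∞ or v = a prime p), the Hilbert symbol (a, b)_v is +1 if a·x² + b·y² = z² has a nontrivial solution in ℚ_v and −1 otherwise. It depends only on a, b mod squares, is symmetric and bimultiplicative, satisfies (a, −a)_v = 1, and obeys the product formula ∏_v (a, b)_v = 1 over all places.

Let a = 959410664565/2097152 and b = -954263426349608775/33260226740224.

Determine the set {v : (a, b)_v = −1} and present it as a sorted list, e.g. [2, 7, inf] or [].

(a, b) ≡ (6908970, -30039) mod (ℚ^×)²; places V = {2, 3, 5, 11, 17, 19, 23, 31, ∞}.
(a,b)_3: α=1, u≡1; β=3, v≡1 (mod 3); (1|3)=+1, (1|3)=+1; sign (−1)^1·+1^3·+1^1 = -1.
(a,b)_19: α=1, u≡3; β=1, v≡2 (mod 19); (3|19)=-1, (2|19)=-1; sign (−1)^1·-1^1·-1^1 = -1.
(a,b)_2: α=-21, β=-38; u≡5, v≡1 (mod 8); ε(u)ε(v)=0·0, αω(v)=-21·0, βω(u)=-38·1; sum ≡ 0  ⇒  +1.
(a,b)_∞: sgn(6908970)=+, sgn(-30039)=−, so +1.
(a,b)_17: α=3, u≡16; β=3, v≡4 (mod 17); (16|17)=+1, (4|17)=+1; sign (−1)^0·+1^3·+1^3 = +1.
(a,b)_23: α=1, u≡17; β=2, v≡22 (mod 23); (17|23)=-1, (22|23)=-1; sign (−1)^0·-1^2·-1^1 = -1.
(a,b)_31: α=3, u≡12; β=5, v≡12 (mod 31); (12|31)=-1, (12|31)=-1; sign (−1)^1·-1^5·-1^3 = -1.
(a,b)_5: α=1, u≡4; β=2, v≡1 (mod 5); (4|5)=+1, (1|5)=+1; sign (−1)^0·+1^2·+1^1 = +1.
(a,b)_11: α=0, u≡6; β=-2, v≡6 (mod 11); (6|11)=-1, (6|11)=-1; sign (−1)^0·-1^-2·-1^0 = +1.
Ram(6908970, -30039) = {3, 19, 23, 31}; no ℚ_3-point on the conic.

[3, 19, 23, 31]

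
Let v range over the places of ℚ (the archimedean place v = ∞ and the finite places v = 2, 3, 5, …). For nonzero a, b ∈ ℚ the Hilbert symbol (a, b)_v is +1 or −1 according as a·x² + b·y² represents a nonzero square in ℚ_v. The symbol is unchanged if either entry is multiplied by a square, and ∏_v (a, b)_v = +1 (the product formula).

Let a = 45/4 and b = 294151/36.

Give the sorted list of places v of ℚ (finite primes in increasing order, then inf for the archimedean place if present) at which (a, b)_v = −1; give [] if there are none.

[13, 17]

Mod squares: a ≡ 5, b ≡ 2431. Check v ∈ {∞, 2, 3, 5, 11, 13, 17}.
v=13: a=13^0·(≡8), b=13^1·(≡2) mod 13; (8|13)=-1, (2|13)=-1; (−1)^{0·1·6}·(-1)^1·(-1)^0 = -1.
v=11: a=11^0·(≡3), b=11^3·(≡4) mod 11; (3|11)=+1, (4|11)=+1; (−1)^{0·3·5}·(+1)^3·(+1)^0 = +1.
v=5: a=5^1·(≡1), b=5^0·(≡1) mod 5; (1|5)=+1, (1|5)=+1; (−1)^{1·0·2}·(+1)^0·(+1)^1 = +1.
v=∞: 5 > 0 and 2431 > 0  ⇒  (a,b)_∞ = +1.
v=2: v_2(a)=-2, v_2(b)=-2; units ≡ 5, 7 (mod 8); ε·ε+αω+βω = 0·1+-2·0+-2·1 ≡ 0  ⇒  (a,b)_2 = +1.
v=17: a=17^0·(≡7), b=17^1·(≡7) mod 17; (7|17)=-1, (7|17)=-1; (−1)^{0·1·8}·(-1)^1·(-1)^0 = -1.
v=3: a=3^2·(≡2), b=3^-2·(≡1) mod 3; (2|3)=-1, (1|3)=+1; (−1)^{2·-2·1}·(-1)^-2·(+1)^2 = +1.
Ram(5, 2431) = {13, 17}; no ℚ_13-point on the conic.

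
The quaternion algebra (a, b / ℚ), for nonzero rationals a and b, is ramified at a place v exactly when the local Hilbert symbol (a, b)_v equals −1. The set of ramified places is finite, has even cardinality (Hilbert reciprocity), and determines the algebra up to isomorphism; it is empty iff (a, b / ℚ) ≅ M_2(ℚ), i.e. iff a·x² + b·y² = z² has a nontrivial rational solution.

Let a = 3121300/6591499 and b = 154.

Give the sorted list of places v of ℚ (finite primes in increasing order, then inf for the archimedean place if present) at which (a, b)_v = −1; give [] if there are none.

[13, 19]

(a, b) ≡ (247, 154) mod (ℚ^×)²; places V = {2, 5, 7, 11, 13, 19, 31, ∞}.
(a,b)_13: α=1, u≡11; β=0, v≡11 (mod 13); (11|13)=-1, (11|13)=-1; sign (−1)^0·-1^0·-1^1 = -1.
(a,b)_∞: sgn(247)=+, sgn(154)=+, so +1.
(a,b)_11: α=0, u≡3; β=1, v≡3 (mod 11); (3|11)=+1, (3|11)=+1; sign (−1)^0·+1^1·+1^0 = +1.
(a,b)_31: α=-2, u≡12; β=0, v≡30 (mod 31); (12|31)=-1, (30|31)=-1; sign (−1)^0·-1^0·-1^-2 = +1.
(a,b)_19: α=-3, u≡12; β=0, v≡2 (mod 19); (12|19)=-1, (2|19)=-1; sign (−1)^0·-1^0·-1^-3 = -1.
(a,b)_7: α=4, u≡1; β=1, v≡1 (mod 7); (1|7)=+1, (1|7)=+1; sign (−1)^0·+1^1·+1^4 = +1.
(a,b)_5: α=2, u≡3; β=0, v≡4 (mod 5); (3|5)=-1, (4|5)=+1; sign (−1)^0·-1^0·+1^2 = +1.
(a,b)_2: α=2, β=1; u≡7, v≡5 (mod 8); ε(u)ε(v)=1·0, αω(v)=2·1, βω(u)=1·0; sum ≡ 0  ⇒  +1.
(247, 154 / ℚ) ramifies at {13, 19}: a division algebra.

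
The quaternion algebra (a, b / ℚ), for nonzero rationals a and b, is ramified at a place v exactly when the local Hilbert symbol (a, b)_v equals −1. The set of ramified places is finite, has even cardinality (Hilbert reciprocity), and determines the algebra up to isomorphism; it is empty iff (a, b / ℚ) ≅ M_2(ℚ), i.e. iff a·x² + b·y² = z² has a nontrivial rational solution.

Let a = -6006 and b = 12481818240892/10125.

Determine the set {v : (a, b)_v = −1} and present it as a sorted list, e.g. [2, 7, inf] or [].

Mod squares: a ≡ -6006, b ≡ 35. Check v ∈ {∞, 2, 3, 5, 7, 11, 13, 23, 29}.
v=2: v_2(a)=1, v_2(b)=2; units ≡ 5, 3 (mod 8); ε·ε+αω+βω = 0·1+1·1+2·1 ≡ 1  ⇒  (a,b)_2 = -1.
v=∞: -6006 < 0 and 35 > 0  ⇒  (a,b)_∞ = +1.
v=13: a=13^1·(≡6), b=13^2·(≡10) mod 13; (6|13)=-1, (10|13)=+1; (−1)^{1·2·6}·(-1)^2·(+1)^1 = +1.
v=23: a=23^0·(≡20), b=23^2·(≡9) mod 23; (20|23)=-1, (9|23)=+1; (−1)^{0·2·11}·(-1)^2·(+1)^0 = +1.
v=5: a=5^0·(≡4), b=5^-3·(≡2) mod 5; (4|5)=+1, (2|5)=-1; (−1)^{0·-3·2}·(+1)^-3·(-1)^0 = +1.
v=7: a=7^1·(≡3), b=7^3·(≡6) mod 7; (3|7)=-1, (6|7)=-1; (−1)^{1·3·3}·(-1)^3·(-1)^1 = -1.
v=11: a=11^1·(≡4), b=11^2·(≡10) mod 11; (4|11)=+1, (10|11)=-1; (−1)^{1·2·5}·(+1)^2·(-1)^1 = -1.
v=3: a=3^1·(≡2), b=3^-4·(≡2) mod 3; (2|3)=-1, (2|3)=-1; (−1)^{1·-4·1}·(-1)^-4·(-1)^1 = -1.
v=29: a=29^0·(≡26), b=29^2·(≡5) mod 29; (26|29)=-1, (5|29)=+1; (−1)^{0·2·14}·(-1)^2·(+1)^0 = +1.
(-6006, 35 / ℚ) ramifies at {2, 3, 7, 11}: a division algebra.

[2, 3, 7, 11]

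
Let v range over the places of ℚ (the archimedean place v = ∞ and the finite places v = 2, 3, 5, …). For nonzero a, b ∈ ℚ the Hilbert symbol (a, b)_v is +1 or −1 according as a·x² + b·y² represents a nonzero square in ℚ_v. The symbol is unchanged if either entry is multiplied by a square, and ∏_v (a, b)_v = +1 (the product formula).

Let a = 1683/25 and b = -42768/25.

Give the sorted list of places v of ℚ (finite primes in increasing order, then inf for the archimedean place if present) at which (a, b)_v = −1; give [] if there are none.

Mod squares: a ≡ 187, b ≡ -33. Check v ∈ {∞, 2, 3, 5, 11, 17}.
v=∞: 187 > 0 and -33 < 0  ⇒  (a,b)_∞ = +1.
v=11: a=11^1·(≡7), b=11^1·(≡2) mod 11; (7|11)=-1, (2|11)=-1; (−1)^{1·1·5}·(-1)^1·(-1)^1 = -1.
v=17: a=17^1·(≡6), b=17^0·(≡9) mod 17; (6|17)=-1, (9|17)=+1; (−1)^{1·0·8}·(-1)^0·(+1)^1 = +1.
v=3: a=3^2·(≡1), b=3^5·(≡1) mod 3; (1|3)=+1, (1|3)=+1; (−1)^{2·5·1}·(+1)^5·(+1)^2 = +1.
v=5: a=5^-2·(≡3), b=5^-2·(≡2) mod 5; (3|5)=-1, (2|5)=-1; (−1)^{-2·-2·2}·(-1)^-2·(-1)^-2 = +1.
v=2: v_2(a)=0, v_2(b)=4; units ≡ 3, 7 (mod 8); ε·ε+αω+βω = 1·1+0·0+4·1 ≡ 1  ⇒  (a,b)_2 = -1.
(187, -33 / ℚ) ramifies at {2, 11}: a division algebra.

[2, 11]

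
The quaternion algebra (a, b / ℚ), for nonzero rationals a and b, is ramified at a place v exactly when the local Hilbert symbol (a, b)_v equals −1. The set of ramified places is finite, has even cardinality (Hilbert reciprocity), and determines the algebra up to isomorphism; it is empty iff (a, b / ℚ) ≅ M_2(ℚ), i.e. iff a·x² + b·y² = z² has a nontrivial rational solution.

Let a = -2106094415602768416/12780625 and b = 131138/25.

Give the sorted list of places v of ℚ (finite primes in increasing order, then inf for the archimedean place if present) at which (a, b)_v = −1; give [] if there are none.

[7, 29]

Mod squares: a ≡ -7714, b ≡ 131138. Check v ∈ {∞, 2, 3, 5, 7, 11, 13, 17, 19, 29}.
v=29: a=29^3·(≡5), b=29^1·(≡15) mod 29; (5|29)=+1, (15|29)=-1; (−1)^{3·1·14}·(+1)^1·(-1)^3 = -1.
v=2: v_2(a)=5, v_2(b)=1; units ≡ 7, 1 (mod 8); ε·ε+αω+βω = 1·0+5·0+1·0 ≡ 0  ⇒  (a,b)_2 = +1.
v=11: a=11^-2·(≡7), b=11^0·(≡6) mod 11; (7|11)=-1, (6|11)=-1; (−1)^{-2·0·5}·(-1)^0·(-1)^-2 = +1.
v=13: a=13^-2·(≡8), b=13^0·(≡6) mod 13; (8|13)=-1, (6|13)=-1; (−1)^{-2·0·6}·(-1)^0·(-1)^-2 = +1.
v=19: a=19^3·(≡12), b=19^1·(≡4) mod 19; (12|19)=-1, (4|19)=+1; (−1)^{3·1·9}·(-1)^1·(+1)^3 = +1.
v=3: a=3^4·(≡2), b=3^0·(≡2) mod 3; (2|3)=-1, (2|3)=-1; (−1)^{4·0·1}·(-1)^0·(-1)^4 = +1.
v=∞: -7714 < 0 and 131138 > 0  ⇒  (a,b)_∞ = +1.
v=17: a=17^2·(≡1), b=17^1·(≡8) mod 17; (1|17)=+1, (8|17)=+1; (−1)^{2·1·8}·(+1)^1·(+1)^2 = +1.
v=5: a=5^-4·(≡1), b=5^-2·(≡3) mod 5; (1|5)=+1, (3|5)=-1; (−1)^{-4·-2·2}·(+1)^-2·(-1)^-4 = +1.
v=7: a=7^5·(≡1), b=7^1·(≡4) mod 7; (1|7)=+1, (4|7)=+1; (−1)^{5·1·3}·(+1)^1·(+1)^5 = -1.
(-7714, 131138 / ℚ) ramifies at {7, 29}: a division algebra.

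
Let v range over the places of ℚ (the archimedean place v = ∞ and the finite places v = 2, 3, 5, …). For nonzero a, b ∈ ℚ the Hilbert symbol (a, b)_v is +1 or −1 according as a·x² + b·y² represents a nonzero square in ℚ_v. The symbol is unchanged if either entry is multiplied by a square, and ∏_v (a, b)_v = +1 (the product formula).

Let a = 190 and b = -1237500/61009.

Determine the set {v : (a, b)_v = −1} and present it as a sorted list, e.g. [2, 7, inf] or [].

(a, b) ≡ (190, -55) mod (ℚ^×)²; places V = {2, 3, 5, 11, 13, 19, ∞}.
(a,b)_3: α=0, u≡1; β=2, v≡2 (mod 3); (1|3)=+1, (2|3)=-1; sign (−1)^0·+1^2·-1^0 = +1.
(a,b)_2: α=1, β=2; u≡7, v≡1 (mod 8); ε(u)ε(v)=1·0, αω(v)=1·0, βω(u)=2·0; sum ≡ 0  ⇒  +1.
(a,b)_11: α=0, u≡3; β=1, v≡10 (mod 11); (3|11)=+1, (10|11)=-1; sign (−1)^0·+1^1·-1^0 = +1.
(a,b)_13: α=0, u≡8; β=-2, v≡10 (mod 13); (8|13)=-1, (10|13)=+1; sign (−1)^0·-1^-2·+1^0 = +1.
(a,b)_∞: sgn(190)=+, sgn(-55)=−, so +1.
(a,b)_19: α=1, u≡10; β=-2, v≡15 (mod 19); (10|19)=-1, (15|19)=-1; sign (−1)^0·-1^-2·-1^1 = -1.
(a,b)_5: α=1, u≡3; β=5, v≡1 (mod 5); (3|5)=-1, (1|5)=+1; sign (−1)^0·-1^5·+1^1 = -1.
|Ram(190, -55)| = 2, even; anisotropic at {5, 19}.

[5, 19]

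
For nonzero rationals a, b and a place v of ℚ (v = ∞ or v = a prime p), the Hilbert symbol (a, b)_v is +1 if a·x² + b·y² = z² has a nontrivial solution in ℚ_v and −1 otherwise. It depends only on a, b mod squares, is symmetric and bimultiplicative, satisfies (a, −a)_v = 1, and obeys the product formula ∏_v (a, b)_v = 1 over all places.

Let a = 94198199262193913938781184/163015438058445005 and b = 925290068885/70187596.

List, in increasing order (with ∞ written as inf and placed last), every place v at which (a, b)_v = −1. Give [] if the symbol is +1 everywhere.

[5, 7, 13, 43]

Mod squares: a ≡ 5, b ≡ 371735. Check v ∈ {∞, 2, 3, 5, 7, 11, 13, 17, 19, 23, 29, 31, 43}.
v=29: a=29^-2·(≡5), b=29^0·(≡22) mod 29; (5|29)=+1, (22|29)=+1; (−1)^{-2·0·14}·(+1)^0·(+1)^-2 = +1.
v=23: a=23^4·(≡10), b=23^4·(≡2) mod 23; (10|23)=-1, (2|23)=+1; (−1)^{4·4·11}·(-1)^4·(+1)^4 = +1.
v=5: a=5^-1·(≡4), b=5^1·(≡2) mod 5; (4|5)=+1, (2|5)=-1; (−1)^{-1·1·2}·(+1)^1·(-1)^-1 = -1.
v=43: a=43^2·(≡28), b=43^1·(≡30) mod 43; (28|43)=-1, (30|43)=-1; (−1)^{2·1·21}·(-1)^1·(-1)^2 = -1.
v=3: a=3^2·(≡2), b=3^0·(≡2) mod 3; (2|3)=-1, (2|3)=-1; (−1)^{2·0·1}·(-1)^0·(-1)^2 = +1.
v=∞: 5 > 0 and 371735 > 0  ⇒  (a,b)_∞ = +1.
v=17: a=17^4·(≡12), b=17^0·(≡4) mod 17; (12|17)=-1, (4|17)=+1; (−1)^{4·0·8}·(-1)^0·(+1)^4 = +1.
v=7: a=7^2·(≡5), b=7^1·(≡6) mod 7; (5|7)=-1, (6|7)=-1; (−1)^{2·1·3}·(-1)^1·(-1)^2 = -1.
v=19: a=19^-2·(≡11), b=19^-1·(≡10) mod 19; (11|19)=+1, (10|19)=-1; (−1)^{-2·-1·9}·(+1)^-1·(-1)^-2 = +1.
v=13: a=13^6·(≡5), b=13^3·(≡11) mod 13; (5|13)=-1, (11|13)=-1; (−1)^{6·3·6}·(-1)^3·(-1)^6 = -1.
v=2: v_2(a)=10, v_2(b)=-2; units ≡ 5, 7 (mod 8); ε·ε+αω+βω = 0·1+10·0+-2·1 ≡ 0  ⇒  (a,b)_2 = +1.
v=31: a=31^-6·(≡18), b=31^-4·(≡16) mod 31; (18|31)=+1, (16|31)=+1; (−1)^{-6·-4·15}·(+1)^-4·(+1)^-6 = +1.
v=11: a=11^-2·(≡4), b=11^0·(≡1) mod 11; (4|11)=+1, (1|11)=+1; (−1)^{-2·0·5}·(+1)^0·(+1)^-2 = +1.
(5, 371735 / ℚ) ramifies at {5, 7, 13, 43}: a division algebra.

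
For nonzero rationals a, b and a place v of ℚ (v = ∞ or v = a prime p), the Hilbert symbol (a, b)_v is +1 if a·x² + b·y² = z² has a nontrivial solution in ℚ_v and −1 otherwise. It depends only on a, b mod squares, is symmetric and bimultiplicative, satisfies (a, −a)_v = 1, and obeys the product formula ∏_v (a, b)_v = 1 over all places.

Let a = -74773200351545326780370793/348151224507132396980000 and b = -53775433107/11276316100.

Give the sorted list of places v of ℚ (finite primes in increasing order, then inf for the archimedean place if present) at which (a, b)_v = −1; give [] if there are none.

Mod squares: a ≡ -34, b ≡ -323. Check v ∈ {∞, 2, 3, 5, 7, 11, 13, 17, 19, 23, 37, 41}.
v=17: a=17^7·(≡9), b=17^3·(≡1) mod 17; (9|17)=+1, (1|17)=+1; (−1)^{7·3·8}·(+1)^3·(+1)^7 = +1.
v=5: a=5^-4·(≡4), b=5^-2·(≡2) mod 5; (4|5)=+1, (2|5)=-1; (−1)^{-4·-2·2}·(+1)^-2·(-1)^-4 = +1.
v=3: a=3^6·(≡2), b=3^2·(≡1) mod 3; (2|3)=-1, (1|3)=+1; (−1)^{6·2·1}·(-1)^2·(+1)^6 = +1.
v=2: v_2(a)=-5, v_2(b)=-2; units ≡ 7, 5 (mod 8); ε·ε+αω+βω = 1·0+-5·1+-2·0 ≡ 1  ⇒  (a,b)_2 = -1.
v=19: a=19^2·(≡7), b=19^1·(≡8) mod 19; (7|19)=+1, (8|19)=-1; (−1)^{2·1·9}·(+1)^1·(-1)^2 = +1.
v=41: a=41^-4·(≡28), b=41^-2·(≡8) mod 41; (28|41)=-1, (8|41)=+1; (−1)^{-4·-2·20}·(-1)^-2·(+1)^-4 = +1.
v=13: a=13^2·(≡8), b=13^0·(≡2) mod 13; (8|13)=-1, (2|13)=-1; (−1)^{2·0·6}·(-1)^0·(-1)^2 = +1.
v=11: a=11^4·(≡2), b=11^2·(≡7) mod 11; (2|11)=-1, (7|11)=-1; (−1)^{4·2·5}·(-1)^2·(-1)^4 = +1.
v=23: a=23^4·(≡16), b=23^2·(≡11) mod 23; (16|23)=+1, (11|23)=-1; (−1)^{4·2·11}·(+1)^2·(-1)^4 = +1.
v=∞: -34 < 0 and -323 < 0  ⇒  (a,b)_∞ = -1.
v=7: a=7^-4·(≡2), b=7^-2·(≡3) mod 7; (2|7)=+1, (3|7)=-1; (−1)^{-4·-2·3}·(+1)^-2·(-1)^-4 = +1.
v=37: a=37^-6·(≡25), b=37^-2·(≡12) mod 37; (25|37)=+1, (12|37)=+1; (−1)^{-6·-2·18}·(+1)^-2·(+1)^-6 = +1.
(-34, -323 / ℚ) ramifies at {2, ∞}: a division algebra.

[2, inf]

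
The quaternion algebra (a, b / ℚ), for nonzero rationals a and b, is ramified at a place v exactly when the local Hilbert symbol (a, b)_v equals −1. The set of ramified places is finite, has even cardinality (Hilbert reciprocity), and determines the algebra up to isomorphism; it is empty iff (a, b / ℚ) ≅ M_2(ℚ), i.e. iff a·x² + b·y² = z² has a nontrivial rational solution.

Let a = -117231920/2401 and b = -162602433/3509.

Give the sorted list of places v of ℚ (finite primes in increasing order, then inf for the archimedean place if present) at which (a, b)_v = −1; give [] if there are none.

[5, 13, 17, inf]

(a, b) ≡ (-43355, -20213) mod (ℚ^×)²; places V = {2, 3, 5, 7, 11, 13, 17, 23, 29, 41, ∞}.
(a,b)_29: α=1, u≡9; β=-1, v≡9 (mod 29); (9|29)=+1, (9|29)=+1; sign (−1)^0·+1^-1·+1^1 = +1.
(a,b)_17: α=0, u≡3; β=1, v≡2 (mod 17); (3|17)=-1, (2|17)=+1; sign (−1)^0·-1^1·+1^0 = -1.
(a,b)_∞: sgn(-43355)=−, sgn(-20213)=−, so -1.
(a,b)_5: α=1, u≡1; β=0, v≡3 (mod 5); (1|5)=+1, (3|5)=-1; sign (−1)^0·+1^0·-1^1 = -1.
(a,b)_7: α=-4, u≡6; β=2, v≡5 (mod 7); (6|7)=-1, (5|7)=-1; sign (−1)^0·-1^2·-1^-4 = +1.
(a,b)_3: α=0, u≡1; β=2, v≡1 (mod 3); (1|3)=+1, (1|3)=+1; sign (−1)^0·+1^2·+1^0 = +1.
(a,b)_41: α=0, u≡39; β=1, v≡40 (mod 41); (39|41)=+1, (40|41)=+1; sign (−1)^0·+1^1·+1^0 = +1.
(a,b)_2: α=4, β=0; u≡5, v≡3 (mod 8); ε(u)ε(v)=0·1, αω(v)=4·1, βω(u)=0·1; sum ≡ 0  ⇒  +1.
(a,b)_23: α=1, u≡4; β=2, v≡12 (mod 23); (4|23)=+1, (12|23)=+1; sign (−1)^0·+1^2·+1^1 = +1.
(a,b)_11: α=0, u≡10; β=-2, v≡1 (mod 11); (10|11)=-1, (1|11)=+1; sign (−1)^0·-1^-2·+1^0 = +1.
(a,b)_13: α=3, u≡2; β=0, v≡6 (mod 13); (2|13)=-1, (6|13)=-1; sign (−1)^0·-1^0·-1^3 = -1.
(-43355, -20213 / ℚ) ramifies at {5, 13, 17, ∞}: a division algebra.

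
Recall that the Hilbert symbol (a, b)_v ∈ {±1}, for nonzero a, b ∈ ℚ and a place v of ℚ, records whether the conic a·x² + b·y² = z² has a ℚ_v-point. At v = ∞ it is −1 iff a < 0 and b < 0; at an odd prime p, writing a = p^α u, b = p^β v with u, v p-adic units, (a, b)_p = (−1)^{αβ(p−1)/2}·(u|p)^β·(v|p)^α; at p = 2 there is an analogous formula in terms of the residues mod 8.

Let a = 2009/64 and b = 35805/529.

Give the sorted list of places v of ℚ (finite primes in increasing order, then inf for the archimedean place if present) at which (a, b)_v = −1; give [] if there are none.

[3, 7, 11, 41]

Mod squares: a ≡ 41, b ≡ 35805. Check v ∈ {∞, 2, 3, 5, 7, 11, 23, 31, 41}.
v=∞: 41 > 0 and 35805 > 0  ⇒  (a,b)_∞ = +1.
v=31: a=31^0·(≡28), b=31^1·(≡4) mod 31; (28|31)=+1, (4|31)=+1; (−1)^{0·1·15}·(+1)^1·(+1)^0 = +1.
v=41: a=41^1·(≡36), b=41^0·(≡38) mod 41; (36|41)=+1, (38|41)=-1; (−1)^{1·0·20}·(+1)^0·(-1)^1 = -1.
v=3: a=3^0·(≡2), b=3^1·(≡1) mod 3; (2|3)=-1, (1|3)=+1; (−1)^{0·1·1}·(-1)^1·(+1)^0 = -1.
v=5: a=5^0·(≡1), b=5^1·(≡4) mod 5; (1|5)=+1, (4|5)=+1; (−1)^{0·1·2}·(+1)^1·(+1)^0 = +1.
v=23: a=23^0·(≡3), b=23^-2·(≡17) mod 23; (3|23)=+1, (17|23)=-1; (−1)^{0·-2·11}·(+1)^-2·(-1)^0 = +1.
v=11: a=11^0·(≡2), b=11^1·(≡10) mod 11; (2|11)=-1, (10|11)=-1; (−1)^{0·1·5}·(-1)^1·(-1)^0 = -1.
v=7: a=7^2·(≡6), b=7^1·(≡3) mod 7; (6|7)=-1, (3|7)=-1; (−1)^{2·1·3}·(-1)^1·(-1)^2 = -1.
v=2: v_2(a)=-6, v_2(b)=0; units ≡ 1, 5 (mod 8); ε·ε+αω+βω = 0·0+-6·1+0·0 ≡ 0  ⇒  (a,b)_2 = +1.
|Ram(41, 35805)| = 4, even; anisotropic at {3, 7, 11, 41}.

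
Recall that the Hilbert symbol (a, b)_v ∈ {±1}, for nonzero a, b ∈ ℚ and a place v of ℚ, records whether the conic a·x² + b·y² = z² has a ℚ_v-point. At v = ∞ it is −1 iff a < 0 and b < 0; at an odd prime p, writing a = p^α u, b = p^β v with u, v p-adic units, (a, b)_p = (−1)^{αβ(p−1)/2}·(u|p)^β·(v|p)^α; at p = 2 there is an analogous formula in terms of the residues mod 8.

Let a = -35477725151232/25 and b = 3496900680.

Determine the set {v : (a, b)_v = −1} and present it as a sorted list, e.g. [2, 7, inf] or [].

[5, 7, 17, 23]

Mod squares: a ≡ -9282, b ≡ 11730. Check v ∈ {∞, 2, 3, 5, 7, 13, 17, 23}.
v=17: a=17^1·(≡15), b=17^1·(≡6) mod 17; (15|17)=+1, (6|17)=-1; (−1)^{1·1·8}·(+1)^1·(-1)^1 = -1.
v=5: a=5^-2·(≡3), b=5^1·(≡1) mod 5; (3|5)=-1, (1|5)=+1; (−1)^{-2·1·2}·(-1)^1·(+1)^-2 = -1.
v=23: a=23^2·(≡22), b=23^1·(≡6) mod 23; (22|23)=-1, (6|23)=+1; (−1)^{2·1·11}·(-1)^1·(+1)^2 = -1.
v=3: a=3^3·(≡2), b=3^3·(≡1) mod 3; (2|3)=-1, (1|3)=+1; (−1)^{3·3·1}·(-1)^3·(+1)^3 = +1.
v=2: v_2(a)=15, v_2(b)=3; units ≡ 7, 1 (mod 8); ε·ε+αω+βω = 1·0+15·0+3·0 ≡ 0  ⇒  (a,b)_2 = +1.
v=13: a=13^1·(≡10), b=13^2·(≡10) mod 13; (10|13)=+1, (10|13)=+1; (−1)^{1·2·6}·(+1)^2·(+1)^1 = +1.
v=7: a=7^3·(≡4), b=7^2·(≡5) mod 7; (4|7)=+1, (5|7)=-1; (−1)^{3·2·3}·(+1)^2·(-1)^3 = -1.
v=∞: -9282 < 0 and 11730 > 0  ⇒  (a,b)_∞ = +1.
(-9282, 11730 / ℚ) ramifies at {5, 7, 17, 23}: a division algebra.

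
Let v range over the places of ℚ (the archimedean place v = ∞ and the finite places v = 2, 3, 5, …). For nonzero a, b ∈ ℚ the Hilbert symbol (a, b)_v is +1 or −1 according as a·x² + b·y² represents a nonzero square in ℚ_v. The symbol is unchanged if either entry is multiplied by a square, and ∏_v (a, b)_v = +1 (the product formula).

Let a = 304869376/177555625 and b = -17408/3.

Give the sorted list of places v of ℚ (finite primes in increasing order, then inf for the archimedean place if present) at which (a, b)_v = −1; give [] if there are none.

(a, b) ≡ (31, -51) mod (ℚ^×)²; places V = {2, 3, 5, 7, 13, 17, 31, 41, ∞}.
(a,b)_3: α=0, u≡1; β=-1, v≡1 (mod 3); (1|3)=+1, (1|3)=+1; sign (−1)^0·+1^-1·+1^0 = +1.
(a,b)_41: α=-2, u≡2; β=0, v≡33 (mod 41); (2|41)=+1, (33|41)=+1; sign (−1)^0·+1^0·+1^-2 = +1.
(a,b)_∞: sgn(31)=+, sgn(-51)=−, so +1.
(a,b)_13: α=-2, u≡8; β=0, v≡4 (mod 13); (8|13)=-1, (4|13)=+1; sign (−1)^0·-1^0·+1^-2 = +1.
(a,b)_2: α=12, β=10; u≡7, v≡5 (mod 8); ε(u)ε(v)=1·0, αω(v)=12·1, βω(u)=10·0; sum ≡ 0  ⇒  +1.
(a,b)_17: α=0, u≡7; β=1, v≡10 (mod 17); (7|17)=-1, (10|17)=-1; sign (−1)^0·-1^1·-1^0 = -1.
(a,b)_31: α=1, u≡1; β=0, v≡15 (mod 31); (1|31)=+1, (15|31)=-1; sign (−1)^0·+1^0·-1^1 = -1.
(a,b)_7: α=4, u≡5; β=0, v≡5 (mod 7); (5|7)=-1, (5|7)=-1; sign (−1)^0·-1^0·-1^4 = +1.
(a,b)_5: α=-4, u≡4; β=0, v≡4 (mod 5); (4|5)=+1, (4|5)=+1; sign (−1)^0·+1^0·+1^-4 = +1.
|Ram(31, -51)| = 2, even; anisotropic at {17, 31}.

[17, 31]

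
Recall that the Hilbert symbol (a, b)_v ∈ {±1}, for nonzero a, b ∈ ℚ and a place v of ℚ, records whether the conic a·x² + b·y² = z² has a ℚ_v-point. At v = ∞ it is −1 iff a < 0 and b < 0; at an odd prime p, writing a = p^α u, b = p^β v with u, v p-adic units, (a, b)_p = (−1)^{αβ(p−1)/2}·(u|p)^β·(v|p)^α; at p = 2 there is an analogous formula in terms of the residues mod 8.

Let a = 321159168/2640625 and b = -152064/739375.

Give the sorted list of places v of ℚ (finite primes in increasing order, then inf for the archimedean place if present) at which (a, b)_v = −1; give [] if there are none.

(a, b) ≡ (2, -462) mod (ℚ^×)²; places V = {2, 3, 5, 7, 11, 13, ∞}.
(a,b)_13: α=-2, u≡8; β=-2, v≡7 (mod 13); (8|13)=-1, (7|13)=-1; sign (−1)^0·-1^-2·-1^-2 = +1.
(a,b)_5: α=-6, u≡2; β=-4, v≡2 (mod 5); (2|5)=-1, (2|5)=-1; sign (−1)^0·-1^-4·-1^-6 = +1.
(a,b)_7: α=0, u≡1; β=-1, v≡2 (mod 7); (1|7)=+1, (2|7)=+1; sign (−1)^0·+1^-1·+1^0 = +1.
(a,b)_2: α=15, β=9; u≡1, v≡1 (mod 8); ε(u)ε(v)=0·0, αω(v)=15·0, βω(u)=9·0; sum ≡ 0  ⇒  +1.
(a,b)_11: α=2, u≡2; β=1, v≡8 (mod 11); (2|11)=-1, (8|11)=-1; sign (−1)^0·-1^1·-1^2 = -1.
(a,b)_∞: sgn(2)=+, sgn(-462)=−, so +1.
(a,b)_3: α=4, u≡2; β=3, v≡2 (mod 3); (2|3)=-1, (2|3)=-1; sign (−1)^0·-1^3·-1^4 = -1.
Ram(2, -462) = {3, 11}; no ℚ_3-point on the conic.

[3, 11]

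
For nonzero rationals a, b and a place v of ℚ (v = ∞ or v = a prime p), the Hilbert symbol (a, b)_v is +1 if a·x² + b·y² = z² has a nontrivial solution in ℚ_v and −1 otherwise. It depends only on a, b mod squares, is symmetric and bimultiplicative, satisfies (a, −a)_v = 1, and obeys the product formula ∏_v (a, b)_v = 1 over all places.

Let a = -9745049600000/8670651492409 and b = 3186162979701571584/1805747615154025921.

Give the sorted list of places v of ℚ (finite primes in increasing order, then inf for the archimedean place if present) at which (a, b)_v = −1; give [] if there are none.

Mod squares: a ≡ -65, b ≡ 11. Check v ∈ {∞, 2, 3, 5, 7, 11, 13, 31, 43, 47}.
v=47: a=47^-4·(≡13), b=47^-6·(≡30) mod 47; (13|47)=-1, (30|47)=-1; (−1)^{-4·-6·23}·(-1)^-6·(-1)^-4 = +1.
v=7: a=7^0·(≡5), b=7^-2·(≡1) mod 7; (5|7)=-1, (1|7)=+1; (−1)^{0·-2·3}·(-1)^-2·(+1)^0 = +1.
v=2: v_2(a)=14, v_2(b)=14; units ≡ 7, 3 (mod 8); ε·ε+αω+βω = 1·1+14·1+14·0 ≡ 1  ⇒  (a,b)_2 = -1.
v=3: a=3^0·(≡1), b=3^10·(≡2) mod 3; (1|3)=+1, (2|3)=-1; (−1)^{0·10·1}·(+1)^10·(-1)^0 = +1.
v=∞: -65 < 0 and 11 > 0  ⇒  (a,b)_∞ = +1.
v=11: a=11^4·(≡9), b=11^7·(≡5) mod 11; (9|11)=+1, (5|11)=+1; (−1)^{4·7·5}·(+1)^7·(+1)^4 = +1.
v=5: a=5^5·(≡2), b=5^0·(≡4) mod 5; (2|5)=-1, (4|5)=+1; (−1)^{5·0·2}·(-1)^0·(+1)^5 = +1.
v=31: a=31^-2·(≡8), b=31^0·(≡3) mod 31; (8|31)=+1, (3|31)=-1; (−1)^{-2·0·15}·(+1)^0·(-1)^-2 = +1.
v=43: a=43^-2·(≡36), b=43^-4·(≡23) mod 43; (36|43)=+1, (23|43)=+1; (−1)^{-2·-4·21}·(+1)^-4·(+1)^-2 = +1.
v=13: a=13^1·(≡7), b=13^2·(≡11) mod 13; (7|13)=-1, (11|13)=-1; (−1)^{1·2·6}·(-1)^2·(-1)^1 = -1.
|Ram(-65, 11)| = 2, even; anisotropic at {2, 13}.

[2, 13]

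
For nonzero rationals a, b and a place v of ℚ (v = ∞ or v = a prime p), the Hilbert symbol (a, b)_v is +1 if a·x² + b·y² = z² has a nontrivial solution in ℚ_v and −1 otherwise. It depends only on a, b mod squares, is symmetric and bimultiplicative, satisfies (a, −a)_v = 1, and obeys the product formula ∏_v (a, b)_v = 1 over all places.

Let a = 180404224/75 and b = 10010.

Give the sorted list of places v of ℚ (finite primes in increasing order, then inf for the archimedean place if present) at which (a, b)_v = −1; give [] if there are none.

[3, 5, 7, 13]

Mod squares: a ≡ 273, b ≡ 10010. Check v ∈ {∞, 2, 3, 5, 7, 11, 13}.
v=11: a=11^2·(≡9), b=11^1·(≡8) mod 11; (9|11)=+1, (8|11)=-1; (−1)^{2·1·5}·(+1)^1·(-1)^2 = +1.
v=∞: 273 > 0 and 10010 > 0  ⇒  (a,b)_∞ = +1.
v=3: a=3^-1·(≡1), b=3^0·(≡2) mod 3; (1|3)=+1, (2|3)=-1; (−1)^{-1·0·1}·(+1)^0·(-1)^-1 = -1.
v=13: a=13^1·(≡6), b=13^1·(≡3) mod 13; (6|13)=-1, (3|13)=+1; (−1)^{1·1·6}·(-1)^1·(+1)^1 = -1.
v=7: a=7^1·(≡4), b=7^1·(≡2) mod 7; (4|7)=+1, (2|7)=+1; (−1)^{1·1·3}·(+1)^1·(+1)^1 = -1.
v=2: v_2(a)=14, v_2(b)=1; units ≡ 1, 5 (mod 8); ε·ε+αω+βω = 0·0+14·1+1·0 ≡ 0  ⇒  (a,b)_2 = +1.
v=5: a=5^-2·(≡3), b=5^1·(≡2) mod 5; (3|5)=-1, (2|5)=-1; (−1)^{-2·1·2}·(-1)^1·(-1)^-2 = -1.
Ram(273, 10010) = {3, 5, 7, 13}; no ℚ_3-point on the conic.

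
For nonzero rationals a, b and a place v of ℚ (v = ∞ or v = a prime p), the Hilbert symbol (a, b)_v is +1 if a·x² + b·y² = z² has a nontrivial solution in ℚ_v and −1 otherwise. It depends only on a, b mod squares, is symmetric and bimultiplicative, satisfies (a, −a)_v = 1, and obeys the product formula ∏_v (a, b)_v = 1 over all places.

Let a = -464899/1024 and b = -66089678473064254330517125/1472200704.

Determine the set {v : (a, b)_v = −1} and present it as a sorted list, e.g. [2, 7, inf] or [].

(a, b) ≡ (-464899, -21882315) mod (ℚ^×)²; places V = {2, 3, 5, 7, 13, 17, 23, 29, 41, ∞}.
(a,b)_∞: sgn(-464899)=−, sgn(-21882315)=−, so -1.
(a,b)_13: α=0, u≡2; β=-1, v≡7 (mod 13); (2|13)=-1, (7|13)=-1; sign (−1)^0·-1^-1·-1^0 = -1.
(a,b)_7: α=0, u≡3; β=3, v≡2 (mod 7); (3|7)=-1, (2|7)=+1; sign (−1)^0·-1^3·+1^0 = -1.
(a,b)_2: α=-10, β=-22; u≡5, v≡5 (mod 8); ε(u)ε(v)=0·0, αω(v)=-10·1, βω(u)=-22·1; sum ≡ 0  ⇒  +1.
(a,b)_41: α=1, u≡23; β=3, v≡5 (mod 41); (23|41)=+1, (5|41)=+1; sign (−1)^0·+1^3·+1^1 = +1.
(a,b)_29: α=1, u≡20; β=4, v≡17 (mod 29); (20|29)=+1, (17|29)=-1; sign (−1)^0·+1^4·-1^1 = -1.
(a,b)_17: α=1, u≡10; β=3, v≡12 (mod 17); (10|17)=-1, (12|17)=-1; sign (−1)^0·-1^3·-1^1 = +1.
(a,b)_23: α=1, u≡8; β=5, v≡8 (mod 23); (8|23)=+1, (8|23)=+1; sign (−1)^1·+1^5·+1^1 = -1.
(a,b)_3: α=0, u≡2; β=-3, v≡2 (mod 3); (2|3)=-1, (2|3)=-1; sign (−1)^0·-1^-3·-1^0 = -1.
(a,b)_5: α=0, u≡4; β=3, v≡2 (mod 5); (4|5)=+1, (2|5)=-1; sign (−1)^0·+1^3·-1^0 = +1.
Ram(-464899, -21882315) = {3, 7, 13, 23, 29, ∞}; no ℚ_3-point on the conic.

[3, 7, 13, 23, 29, inf]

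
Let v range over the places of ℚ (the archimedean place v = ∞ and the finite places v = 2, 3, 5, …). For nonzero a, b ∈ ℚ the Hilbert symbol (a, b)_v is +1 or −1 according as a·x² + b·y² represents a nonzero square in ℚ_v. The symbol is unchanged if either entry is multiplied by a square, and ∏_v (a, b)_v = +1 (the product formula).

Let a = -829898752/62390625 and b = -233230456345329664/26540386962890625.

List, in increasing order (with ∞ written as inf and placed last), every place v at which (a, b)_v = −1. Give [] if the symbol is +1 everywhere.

Mod squares: a ≡ -1221, b ≡ -33. Check v ∈ {∞, 2, 3, 5, 11, 13, 37, 53}.
v=3: a=3^-1·(≡1), b=3^-3·(≡1) mod 3; (1|3)=+1, (1|3)=+1; (−1)^{-1·-3·1}·(+1)^-3·(+1)^-1 = -1.
v=37: a=37^3·(≡11), b=37^4·(≡33) mod 37; (11|37)=+1, (33|37)=+1; (−1)^{3·4·18}·(+1)^4·(+1)^3 = +1.
v=11: a=11^-3·(≡8), b=11^-5·(≡10) mod 11; (8|11)=-1, (10|11)=-1; (−1)^{-3·-5·5}·(-1)^-5·(-1)^-3 = -1.
v=2: v_2(a)=14, v_2(b)=18; units ≡ 3, 7 (mod 8); ε·ε+αω+βω = 1·1+14·0+18·1 ≡ 1  ⇒  (a,b)_2 = -1.
v=∞: -1221 < 0 and -33 < 0  ⇒  (a,b)_∞ = -1.
v=53: a=53^0·(≡48), b=53^2·(≡41) mod 53; (48|53)=-1, (41|53)=-1; (−1)^{0·2·26}·(-1)^2·(-1)^0 = +1.
v=5: a=5^-6·(≡1), b=5^-14·(≡3) mod 5; (1|5)=+1, (3|5)=-1; (−1)^{-6·-14·2}·(+1)^-14·(-1)^-6 = +1.
v=13: a=13^0·(≡10), b=13^2·(≡7) mod 13; (10|13)=+1, (7|13)=-1; (−1)^{0·2·6}·(+1)^2·(-1)^0 = +1.
(-1221, -33 / ℚ) ramifies at {2, 3, 11, ∞}: a division algebra.

[2, 3, 11, inf]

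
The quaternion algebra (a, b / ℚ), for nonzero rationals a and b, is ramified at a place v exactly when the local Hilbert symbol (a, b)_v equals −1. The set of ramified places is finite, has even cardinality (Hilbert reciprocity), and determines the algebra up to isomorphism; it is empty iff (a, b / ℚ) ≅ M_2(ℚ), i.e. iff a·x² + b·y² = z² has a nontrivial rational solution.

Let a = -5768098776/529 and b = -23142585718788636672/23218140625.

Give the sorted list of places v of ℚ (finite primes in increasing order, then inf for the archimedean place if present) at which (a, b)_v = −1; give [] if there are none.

[2, inf]

(a, b) ≡ (-1978086, -989043) mod (ℚ^×)²; places V = {2, 3, 5, 11, 13, 17, 19, 23, 41, 43, 53, ∞}.
(a,b)_2: α=3, β=14; u≡5, v≡5 (mod 8); ε(u)ε(v)=0·0, αω(v)=3·1, βω(u)=14·1; sum ≡ 1  ⇒  -1.
(a,b)_17: α=1, u≡6; β=3, v≡3 (mod 17); (6|17)=-1, (3|17)=-1; sign (−1)^0·-1^3·-1^1 = +1.
(a,b)_5: α=0, u≡1; β=-6, v≡3 (mod 5); (1|5)=+1, (3|5)=-1; sign (−1)^0·+1^-6·-1^0 = +1.
(a,b)_11: α=1, u≡2; β=1, v≡9 (mod 11); (2|11)=-1, (9|11)=+1; sign (−1)^1·-1^1·+1^1 = +1.
(a,b)_43: α=1, u≡5; β=1, v≡31 (mod 43); (5|43)=-1, (31|43)=+1; sign (−1)^1·-1^1·+1^1 = +1.
(a,b)_53: α=0, u≡20; β=-2, v≡25 (mod 53); (20|53)=-1, (25|53)=+1; sign (−1)^0·-1^-2·+1^0 = +1.
(a,b)_13: α=0, u≡6; β=2, v≡3 (mod 13); (6|13)=-1, (3|13)=+1; sign (−1)^0·-1^2·+1^0 = +1.
(a,b)_23: α=-2, u≡16; β=-2, v≡4 (mod 23); (16|23)=+1, (4|23)=+1; sign (−1)^0·+1^-2·+1^-2 = +1.
(a,b)_3: α=7, u≡2; β=5, v≡1 (mod 3); (2|3)=-1, (1|3)=+1; sign (−1)^1·-1^5·+1^7 = +1.
(a,b)_∞: sgn(-1978086)=−, sgn(-989043)=−, so -1.
(a,b)_19: α=0, u≡7; β=2, v≡15 (mod 19); (7|19)=+1, (15|19)=-1; sign (−1)^0·+1^2·-1^0 = +1.
(a,b)_41: α=1, u≡17; β=1, v≡19 (mod 41); (17|41)=-1, (19|41)=-1; sign (−1)^0·-1^1·-1^1 = +1.
|Ram(-1978086, -989043)| = 2, even; anisotropic at {2, ∞}.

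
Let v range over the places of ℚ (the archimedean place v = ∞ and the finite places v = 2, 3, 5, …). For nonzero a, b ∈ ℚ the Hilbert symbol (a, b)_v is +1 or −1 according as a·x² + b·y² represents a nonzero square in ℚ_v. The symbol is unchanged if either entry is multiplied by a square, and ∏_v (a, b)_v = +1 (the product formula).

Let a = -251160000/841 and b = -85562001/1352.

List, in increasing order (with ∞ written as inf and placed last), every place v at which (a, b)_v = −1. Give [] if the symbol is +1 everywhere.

(a, b) ≡ (-6279, -322) mod (ℚ^×)²; places V = {2, 3, 5, 7, 13, 23, 29, ∞}.
(a,b)_2: α=6, β=-3; u≡1, v≡7 (mod 8); ε(u)ε(v)=0·1, αω(v)=6·0, βω(u)=-3·0; sum ≡ 0  ⇒  +1.
(a,b)_23: α=1, u≡6; β=1, v≡18 (mod 23); (6|23)=+1, (18|23)=+1; sign (−1)^1·+1^1·+1^1 = -1.
(a,b)_13: α=1, u≡6; β=-2, v≡1 (mod 13); (6|13)=-1, (1|13)=+1; sign (−1)^0·-1^-2·+1^1 = +1.
(a,b)_5: α=4, u≡4; β=0, v≡2 (mod 5); (4|5)=+1, (2|5)=-1; sign (−1)^0·+1^0·-1^4 = +1.
(a,b)_3: α=1, u≡1; β=12, v≡2 (mod 3); (1|3)=+1, (2|3)=-1; sign (−1)^0·+1^12·-1^1 = -1.
(a,b)_7: α=1, u≡5; β=1, v≡5 (mod 7); (5|7)=-1, (5|7)=-1; sign (−1)^1·-1^1·-1^1 = -1.
(a,b)_29: α=-2, u≡10; β=0, v≡18 (mod 29); (10|29)=-1, (18|29)=-1; sign (−1)^0·-1^0·-1^-2 = +1.
(a,b)_∞: sgn(-6279)=−, sgn(-322)=−, so -1.
Ram(-6279, -322) = {3, 7, 23, ∞}; no ℚ_3-point on the conic.

[3, 7, 23, inf]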